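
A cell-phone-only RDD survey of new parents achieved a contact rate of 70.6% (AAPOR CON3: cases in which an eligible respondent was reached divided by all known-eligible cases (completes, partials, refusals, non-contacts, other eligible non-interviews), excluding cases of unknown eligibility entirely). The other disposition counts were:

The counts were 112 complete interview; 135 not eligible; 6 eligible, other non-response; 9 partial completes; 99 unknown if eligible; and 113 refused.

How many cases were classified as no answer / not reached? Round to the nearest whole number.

Num: 112 + 9 + 113 + 6 = 240
CON3 = 240 / D = 0.706
D = 240 / 0.706 = 339.9
Remaining denominator categories sum to 240
no answer / not reached = 339.9 − 240 ≈ 100

100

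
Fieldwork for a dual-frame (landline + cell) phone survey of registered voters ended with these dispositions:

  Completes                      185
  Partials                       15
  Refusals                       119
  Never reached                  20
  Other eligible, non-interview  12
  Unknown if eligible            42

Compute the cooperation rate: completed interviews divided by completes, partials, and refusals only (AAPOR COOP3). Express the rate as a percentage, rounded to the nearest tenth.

Numerator → 185
Denominator → 185 + 15 + 119 = 319
COOP3 = 185 / 319 = 0.5799

58.0%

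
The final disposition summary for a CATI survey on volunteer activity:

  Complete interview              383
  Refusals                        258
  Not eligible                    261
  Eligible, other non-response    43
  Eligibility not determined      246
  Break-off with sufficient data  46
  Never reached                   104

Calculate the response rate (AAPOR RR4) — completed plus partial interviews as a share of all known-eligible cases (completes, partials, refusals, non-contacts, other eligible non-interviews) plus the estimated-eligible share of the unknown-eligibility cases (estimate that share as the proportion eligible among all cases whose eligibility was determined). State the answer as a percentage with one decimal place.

42.0%

Top: 383 + 46 = 429
Eligible (known): 383 + 46 + 258 + 104 + 43 = 834
e = 834 / (834 + 261) = 834 / 1095 = 0.7616
Estimated eligible among unknowns: 0.7616 × 246 = 187.35
Denominator: 834 + 187.35 = 1021.35
RR4 = 429 / 1021.35 = 0.4200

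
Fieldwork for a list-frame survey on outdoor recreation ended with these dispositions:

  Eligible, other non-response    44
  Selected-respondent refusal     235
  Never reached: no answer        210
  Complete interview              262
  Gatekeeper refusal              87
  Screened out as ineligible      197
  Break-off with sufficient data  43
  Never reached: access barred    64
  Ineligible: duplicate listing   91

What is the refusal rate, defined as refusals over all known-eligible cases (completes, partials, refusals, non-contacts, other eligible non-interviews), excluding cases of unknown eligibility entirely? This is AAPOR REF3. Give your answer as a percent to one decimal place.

34.1%

Declined to participate = 87 + 235 = 322
No contact after all attempts = 210 + 64 = 274
Not eligible = 197 + 91 = 288
Top = 322
Base = 262 + 43 + 322 + 274 + 44 = 945
REF3 = 322 / 945 = 0.3407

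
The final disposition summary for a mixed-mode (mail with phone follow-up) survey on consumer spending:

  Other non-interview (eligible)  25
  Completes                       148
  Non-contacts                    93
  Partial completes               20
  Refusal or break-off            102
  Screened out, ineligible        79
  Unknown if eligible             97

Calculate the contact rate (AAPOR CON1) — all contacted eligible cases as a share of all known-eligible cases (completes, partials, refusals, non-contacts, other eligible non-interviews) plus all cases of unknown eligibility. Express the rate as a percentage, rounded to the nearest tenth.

60.8%

Num = 148 + 20 + 102 + 25 = 295
Base = 148 + 20 + 102 + 93 + 25 + 97 = 485
CON1 = 295 / 485 = 0.6082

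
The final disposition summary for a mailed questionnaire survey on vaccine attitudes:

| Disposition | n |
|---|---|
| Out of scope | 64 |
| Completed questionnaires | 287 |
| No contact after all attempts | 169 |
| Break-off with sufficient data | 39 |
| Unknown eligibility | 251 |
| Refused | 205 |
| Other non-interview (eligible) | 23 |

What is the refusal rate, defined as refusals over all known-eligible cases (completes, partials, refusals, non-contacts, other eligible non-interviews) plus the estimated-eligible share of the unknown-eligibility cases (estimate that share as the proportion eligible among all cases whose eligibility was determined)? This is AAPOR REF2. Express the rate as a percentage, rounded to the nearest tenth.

21.5%

Top → 205
Determined eligible → 287 + 39 + 205 + 169 + 23 = 723
e = 723 / (723 + 64) = 723 / 787 = 0.9187
Estimated eligible among unknowns → 0.9187 × 251 = 230.59
Denominator → 723 + 230.59 = 953.59
REF2 = 205 / 953.59 = 0.2150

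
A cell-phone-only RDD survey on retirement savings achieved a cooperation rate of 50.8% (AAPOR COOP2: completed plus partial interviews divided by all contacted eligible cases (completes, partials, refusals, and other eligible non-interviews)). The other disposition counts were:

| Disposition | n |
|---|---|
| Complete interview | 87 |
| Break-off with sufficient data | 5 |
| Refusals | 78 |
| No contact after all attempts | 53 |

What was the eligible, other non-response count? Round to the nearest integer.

Top = 87 + 5 = 92
COOP2 = 92 / D = 0.508
D = 92 / 0.508 = 181.1
Remaining denominator categories sum to 170
eligible, other non-response = 181.1 − 170 ≈ 11

11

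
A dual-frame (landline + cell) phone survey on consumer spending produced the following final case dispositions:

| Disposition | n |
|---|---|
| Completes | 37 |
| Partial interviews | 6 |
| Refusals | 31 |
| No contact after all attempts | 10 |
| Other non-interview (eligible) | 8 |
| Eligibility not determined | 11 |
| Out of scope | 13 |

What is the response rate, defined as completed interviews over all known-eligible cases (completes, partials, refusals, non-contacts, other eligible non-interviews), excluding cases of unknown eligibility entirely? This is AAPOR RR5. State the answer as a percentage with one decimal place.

40.2%

Top = 37
Denominator = 37 + 6 + 31 + 10 + 8 = 92
RR5 = 37 / 92 = 0.4022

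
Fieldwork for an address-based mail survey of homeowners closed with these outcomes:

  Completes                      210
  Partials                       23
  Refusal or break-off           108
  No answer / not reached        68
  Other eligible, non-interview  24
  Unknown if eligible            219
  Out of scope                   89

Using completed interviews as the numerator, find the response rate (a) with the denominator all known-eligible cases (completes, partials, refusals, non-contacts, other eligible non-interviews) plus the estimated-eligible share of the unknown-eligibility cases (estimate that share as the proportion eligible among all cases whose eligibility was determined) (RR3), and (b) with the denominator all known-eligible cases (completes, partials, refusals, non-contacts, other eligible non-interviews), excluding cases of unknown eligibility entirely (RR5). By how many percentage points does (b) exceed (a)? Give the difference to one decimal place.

Top → 210
Eligible (known) → 210 + 23 + 108 + 68 + 24 = 433
e = 433 / (433 + 89) = 433 / 522 = 0.8295
e × U → 0.8295 × 219 = 181.66
Denom → 433 + 181.66 = 614.66
RR3 = 210 / 614.66 = 0.3417
Denom → 210 + 23 + 108 + 68 + 24 = 433
RR5 = 210 / 433 = 0.4850
Difference = 48.50 − 34.17 = 14.33 percentage points

14.3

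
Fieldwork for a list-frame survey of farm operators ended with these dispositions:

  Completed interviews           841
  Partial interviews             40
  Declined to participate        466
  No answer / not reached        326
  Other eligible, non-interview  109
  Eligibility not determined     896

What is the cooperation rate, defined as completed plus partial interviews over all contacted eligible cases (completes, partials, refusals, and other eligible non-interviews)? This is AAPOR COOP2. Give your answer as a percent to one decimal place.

Top: 841 + 40 = 881
Base: 841 + 40 + 466 + 109 = 1456
COOP2 = 881 / 1456 = 0.6051

60.5%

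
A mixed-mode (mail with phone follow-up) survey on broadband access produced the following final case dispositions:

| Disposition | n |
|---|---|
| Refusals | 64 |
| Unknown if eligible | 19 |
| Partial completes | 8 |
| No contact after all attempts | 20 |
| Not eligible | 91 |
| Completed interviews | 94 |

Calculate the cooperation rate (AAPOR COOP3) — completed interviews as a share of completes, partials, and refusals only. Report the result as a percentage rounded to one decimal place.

Numerator = 94
Denominator = 94 + 8 + 64 = 166
COOP3 = 94 / 166 = 0.5663

56.6%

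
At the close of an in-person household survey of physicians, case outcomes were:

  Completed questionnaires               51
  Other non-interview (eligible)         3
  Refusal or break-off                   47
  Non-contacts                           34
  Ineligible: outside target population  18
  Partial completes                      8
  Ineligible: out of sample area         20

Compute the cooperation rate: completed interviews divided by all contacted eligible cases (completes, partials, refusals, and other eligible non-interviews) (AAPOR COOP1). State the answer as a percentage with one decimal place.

Ineligible = 18 + 20 = 38
Numerator: 51
Base: 51 + 8 + 47 + 3 = 109
COOP1 = 51 / 109 = 0.4679

46.8%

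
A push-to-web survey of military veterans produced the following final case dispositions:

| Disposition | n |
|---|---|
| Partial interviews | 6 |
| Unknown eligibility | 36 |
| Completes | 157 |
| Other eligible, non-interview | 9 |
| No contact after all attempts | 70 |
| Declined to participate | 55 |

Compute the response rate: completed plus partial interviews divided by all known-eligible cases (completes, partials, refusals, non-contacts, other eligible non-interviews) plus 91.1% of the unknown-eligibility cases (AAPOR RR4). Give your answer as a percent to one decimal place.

49.4%

Top: 157 + 6 = 163
Determined eligible: 157 + 6 + 55 + 70 + 9 = 297
Estimated eligible among unknowns: 0.9110 × 36 = 32.80
Denom: 297 + 32.80 = 329.80
RR4 = 163 / 329.80 = 0.4942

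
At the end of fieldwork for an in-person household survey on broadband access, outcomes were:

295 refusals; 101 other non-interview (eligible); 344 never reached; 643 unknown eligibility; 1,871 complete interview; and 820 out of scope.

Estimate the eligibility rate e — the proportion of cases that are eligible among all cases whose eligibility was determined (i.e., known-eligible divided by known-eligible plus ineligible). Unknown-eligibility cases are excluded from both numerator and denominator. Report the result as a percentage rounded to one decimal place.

76.1%

Determined eligible = 1871 + 295 + 344 + 101 = 2611
e = 2611 / (2611 + 820) = 2611 / 3431 = 0.7610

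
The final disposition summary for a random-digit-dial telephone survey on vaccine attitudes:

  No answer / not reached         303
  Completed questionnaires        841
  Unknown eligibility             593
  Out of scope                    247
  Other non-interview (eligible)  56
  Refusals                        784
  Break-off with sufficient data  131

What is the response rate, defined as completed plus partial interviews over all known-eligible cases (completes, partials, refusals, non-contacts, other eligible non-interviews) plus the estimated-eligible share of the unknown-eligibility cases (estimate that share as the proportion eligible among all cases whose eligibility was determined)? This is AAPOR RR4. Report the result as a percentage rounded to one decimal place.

36.7%

Numerator → 841 + 131 = 972
Determined eligible → 841 + 131 + 784 + 303 + 56 = 2115
e = 2115 / (2115 + 247) = 2115 / 2362 = 0.8954
e × U → 0.8954 × 593 = 530.97
Base → 2115 + 530.97 = 2645.97
RR4 = 972 / 2645.97 = 0.3674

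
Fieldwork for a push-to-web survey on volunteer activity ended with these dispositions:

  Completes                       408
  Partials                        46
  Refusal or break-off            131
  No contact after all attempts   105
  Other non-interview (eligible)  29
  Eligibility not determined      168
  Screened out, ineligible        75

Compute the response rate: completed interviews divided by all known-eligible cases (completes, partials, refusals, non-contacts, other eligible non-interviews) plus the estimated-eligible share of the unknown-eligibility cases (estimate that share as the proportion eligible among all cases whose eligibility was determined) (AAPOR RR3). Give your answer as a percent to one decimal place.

46.8%

Top → 408
Eligible (known) → 408 + 46 + 131 + 105 + 29 = 719
e = 719 / (719 + 75) = 719 / 794 = 0.9055
Estimated eligible among unknowns → 0.9055 × 168 = 152.12
Denominator → 719 + 152.12 = 871.12
RR3 = 408 / 871.12 = 0.4684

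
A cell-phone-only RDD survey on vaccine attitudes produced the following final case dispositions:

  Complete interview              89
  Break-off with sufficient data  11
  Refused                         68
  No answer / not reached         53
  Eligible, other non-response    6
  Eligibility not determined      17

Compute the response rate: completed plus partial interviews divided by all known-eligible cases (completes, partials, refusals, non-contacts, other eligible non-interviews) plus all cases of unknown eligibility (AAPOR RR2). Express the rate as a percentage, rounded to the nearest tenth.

41.0%

Numerator → 89 + 11 = 100
Denom → 89 + 11 + 68 + 53 + 6 + 17 = 244
RR2 = 100 / 244 = 0.4098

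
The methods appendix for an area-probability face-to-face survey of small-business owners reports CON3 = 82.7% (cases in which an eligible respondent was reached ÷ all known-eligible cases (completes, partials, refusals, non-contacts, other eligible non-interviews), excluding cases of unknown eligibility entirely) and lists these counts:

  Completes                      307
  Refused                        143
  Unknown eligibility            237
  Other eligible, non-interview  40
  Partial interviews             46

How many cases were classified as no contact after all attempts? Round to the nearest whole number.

Num: 307 + 46 + 143 + 40 = 536
CON3 = 536 / D = 0.827
D = 536 / 0.827 = 648.1
Other denominator terms total 536
no contact after all attempts = 648.1 − 536 ≈ 112

112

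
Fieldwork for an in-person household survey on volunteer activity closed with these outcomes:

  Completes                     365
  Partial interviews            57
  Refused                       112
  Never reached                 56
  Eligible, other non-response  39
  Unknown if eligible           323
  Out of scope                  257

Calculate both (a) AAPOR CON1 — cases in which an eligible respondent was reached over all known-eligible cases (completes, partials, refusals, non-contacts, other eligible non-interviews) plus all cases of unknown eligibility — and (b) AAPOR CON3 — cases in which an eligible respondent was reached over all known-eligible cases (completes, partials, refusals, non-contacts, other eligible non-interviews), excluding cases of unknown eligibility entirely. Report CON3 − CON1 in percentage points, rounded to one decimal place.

30.9

Num → 365 + 57 + 112 + 39 = 573
Base → 365 + 57 + 112 + 56 + 39 + 323 = 952
CON1 = 573 / 952 = 0.6019
Base → 365 + 57 + 112 + 56 + 39 = 629
CON3 = 573 / 629 = 0.9110
Difference = 91.10 − 60.19 = 30.91 percentage points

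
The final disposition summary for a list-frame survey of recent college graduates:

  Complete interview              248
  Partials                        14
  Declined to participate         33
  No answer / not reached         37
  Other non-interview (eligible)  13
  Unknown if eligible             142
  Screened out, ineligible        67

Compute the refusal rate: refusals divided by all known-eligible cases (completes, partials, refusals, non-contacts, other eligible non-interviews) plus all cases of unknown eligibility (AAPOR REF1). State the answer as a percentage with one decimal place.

Numerator: 33
Denom: 248 + 14 + 33 + 37 + 13 + 142 = 487
REF1 = 33 / 487 = 0.0678

6.8%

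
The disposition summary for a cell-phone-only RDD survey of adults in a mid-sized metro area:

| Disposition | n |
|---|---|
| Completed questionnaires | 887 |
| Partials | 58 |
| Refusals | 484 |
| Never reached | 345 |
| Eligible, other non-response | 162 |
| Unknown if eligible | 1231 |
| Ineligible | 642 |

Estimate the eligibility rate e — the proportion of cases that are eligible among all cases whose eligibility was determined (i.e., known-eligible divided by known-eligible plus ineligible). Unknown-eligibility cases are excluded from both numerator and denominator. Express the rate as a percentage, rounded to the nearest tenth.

75.1%

Determined eligible = 887 + 58 + 484 + 345 + 162 = 1936
e = 1936 / (1936 + 642) = 1936 / 2578 = 0.7510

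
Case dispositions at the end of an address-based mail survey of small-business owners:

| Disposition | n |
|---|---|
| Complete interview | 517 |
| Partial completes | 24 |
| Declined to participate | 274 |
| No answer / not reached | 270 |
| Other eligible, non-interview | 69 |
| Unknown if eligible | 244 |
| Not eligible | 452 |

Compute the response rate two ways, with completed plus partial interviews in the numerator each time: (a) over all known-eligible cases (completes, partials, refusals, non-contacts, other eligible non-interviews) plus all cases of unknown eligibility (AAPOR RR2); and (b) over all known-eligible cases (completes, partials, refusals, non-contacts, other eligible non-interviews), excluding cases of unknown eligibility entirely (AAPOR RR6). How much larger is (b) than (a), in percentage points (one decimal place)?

8.2

Numerator → 517 + 24 = 541
Base → 517 + 24 + 274 + 270 + 69 + 244 = 1398
RR2 = 541 / 1398 = 0.3870
Base → 517 + 24 + 274 + 270 + 69 = 1154
RR6 = 541 / 1154 = 0.4688
Difference = 46.88 − 38.70 = 8.18 percentage points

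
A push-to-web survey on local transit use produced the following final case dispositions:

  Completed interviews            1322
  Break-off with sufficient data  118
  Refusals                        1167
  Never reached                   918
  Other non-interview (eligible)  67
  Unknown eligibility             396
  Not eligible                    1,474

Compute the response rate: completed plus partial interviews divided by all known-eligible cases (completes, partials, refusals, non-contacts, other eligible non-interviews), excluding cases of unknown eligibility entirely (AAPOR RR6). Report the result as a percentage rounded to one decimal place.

40.1%

Num → 1322 + 118 = 1440
Base → 1322 + 118 + 1167 + 918 + 67 = 3592
RR6 = 1440 / 3592 = 0.4009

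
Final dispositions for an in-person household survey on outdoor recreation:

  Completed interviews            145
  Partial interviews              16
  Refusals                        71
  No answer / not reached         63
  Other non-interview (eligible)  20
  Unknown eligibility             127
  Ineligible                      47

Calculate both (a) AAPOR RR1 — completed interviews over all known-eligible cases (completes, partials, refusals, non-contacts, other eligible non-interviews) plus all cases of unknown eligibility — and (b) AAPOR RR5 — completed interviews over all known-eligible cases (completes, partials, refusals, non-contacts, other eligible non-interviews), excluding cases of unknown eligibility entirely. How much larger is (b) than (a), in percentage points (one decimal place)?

13.2

Top → 145
Denominator → 145 + 16 + 71 + 63 + 20 + 127 = 442
RR1 = 145 / 442 = 0.3281
Denominator → 145 + 16 + 71 + 63 + 20 = 315
RR5 = 145 / 315 = 0.4603
Difference = 46.03 − 32.81 = 13.22 percentage points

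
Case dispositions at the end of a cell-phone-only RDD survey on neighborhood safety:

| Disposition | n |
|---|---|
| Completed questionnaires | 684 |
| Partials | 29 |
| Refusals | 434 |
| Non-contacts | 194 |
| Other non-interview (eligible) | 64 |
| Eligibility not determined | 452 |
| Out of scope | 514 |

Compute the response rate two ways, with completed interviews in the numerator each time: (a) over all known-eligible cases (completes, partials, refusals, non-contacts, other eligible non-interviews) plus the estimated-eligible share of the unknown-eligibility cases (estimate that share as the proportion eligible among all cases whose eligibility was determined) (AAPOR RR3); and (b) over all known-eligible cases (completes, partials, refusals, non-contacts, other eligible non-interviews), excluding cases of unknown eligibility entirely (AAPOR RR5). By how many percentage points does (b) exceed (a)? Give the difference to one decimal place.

9.3

Top = 684
Eligible (known) = 684 + 29 + 434 + 194 + 64 = 1405
e = 1405 / (1405 + 514) = 1405 / 1919 = 0.7322
Estimated eligible among unknowns = 0.7322 × 452 = 330.95
Denom = 1405 + 330.95 = 1735.95
RR3 = 684 / 1735.95 = 0.3940
Denom = 684 + 29 + 434 + 194 + 64 = 1405
RR5 = 684 / 1405 = 0.4868
Difference = 48.68 − 39.40 = 9.28 percentage points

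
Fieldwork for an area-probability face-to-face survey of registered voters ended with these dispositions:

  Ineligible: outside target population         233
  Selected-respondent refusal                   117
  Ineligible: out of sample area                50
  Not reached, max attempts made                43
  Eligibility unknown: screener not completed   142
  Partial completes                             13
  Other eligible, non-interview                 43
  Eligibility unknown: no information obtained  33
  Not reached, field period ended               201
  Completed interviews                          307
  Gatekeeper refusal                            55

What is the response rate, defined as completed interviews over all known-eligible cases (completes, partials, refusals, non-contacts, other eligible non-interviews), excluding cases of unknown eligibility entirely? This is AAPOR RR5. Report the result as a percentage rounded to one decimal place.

Refused = 55 + 117 = 172
Never reached = 201 + 43 = 244
Eligibility not determined = 142 + 33 = 175
Screened out, ineligible = 233 + 50 = 283
Num: 307
Base: 307 + 13 + 172 + 244 + 43 = 779
RR5 = 307 / 779 = 0.3941

39.4%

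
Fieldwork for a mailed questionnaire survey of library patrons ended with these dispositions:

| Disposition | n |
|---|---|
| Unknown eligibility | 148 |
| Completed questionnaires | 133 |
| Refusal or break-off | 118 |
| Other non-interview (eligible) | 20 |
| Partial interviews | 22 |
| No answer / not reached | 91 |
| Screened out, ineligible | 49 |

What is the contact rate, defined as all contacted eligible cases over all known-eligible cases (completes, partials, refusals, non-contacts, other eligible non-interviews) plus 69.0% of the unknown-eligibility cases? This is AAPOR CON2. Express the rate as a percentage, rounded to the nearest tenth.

60.3%

Top: 133 + 22 + 118 + 20 = 293
Determined eligible: 133 + 22 + 118 + 91 + 20 = 384
Eligible share of unknowns: 0.6900 × 148 = 102.12
Denominator: 384 + 102.12 = 486.12
CON2 = 293 / 486.12 = 0.6027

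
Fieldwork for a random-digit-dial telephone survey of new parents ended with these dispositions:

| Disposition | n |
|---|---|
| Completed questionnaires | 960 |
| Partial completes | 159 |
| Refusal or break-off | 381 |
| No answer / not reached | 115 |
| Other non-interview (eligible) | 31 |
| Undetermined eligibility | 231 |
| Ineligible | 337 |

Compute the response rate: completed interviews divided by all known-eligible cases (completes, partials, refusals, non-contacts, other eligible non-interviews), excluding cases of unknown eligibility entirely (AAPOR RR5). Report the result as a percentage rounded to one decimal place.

Num → 960
Denom → 960 + 159 + 381 + 115 + 31 = 1646
RR5 = 960 / 1646 = 0.5832

58.3%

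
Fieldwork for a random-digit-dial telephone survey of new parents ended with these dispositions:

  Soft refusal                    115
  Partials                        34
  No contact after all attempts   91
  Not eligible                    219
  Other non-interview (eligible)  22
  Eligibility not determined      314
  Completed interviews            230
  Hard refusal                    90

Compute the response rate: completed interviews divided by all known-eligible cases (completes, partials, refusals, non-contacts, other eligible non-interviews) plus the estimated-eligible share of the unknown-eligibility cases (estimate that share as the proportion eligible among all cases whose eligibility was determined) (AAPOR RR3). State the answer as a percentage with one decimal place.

28.4%

Refusals = 90 + 115 = 205
Num → 230
Determined eligible → 230 + 34 + 205 + 91 + 22 = 582
e = 582 / (582 + 219) = 582 / 801 = 0.7266
e × U → 0.7266 × 314 = 228.15
Denom → 582 + 228.15 = 810.15
RR3 = 230 / 810.15 = 0.2839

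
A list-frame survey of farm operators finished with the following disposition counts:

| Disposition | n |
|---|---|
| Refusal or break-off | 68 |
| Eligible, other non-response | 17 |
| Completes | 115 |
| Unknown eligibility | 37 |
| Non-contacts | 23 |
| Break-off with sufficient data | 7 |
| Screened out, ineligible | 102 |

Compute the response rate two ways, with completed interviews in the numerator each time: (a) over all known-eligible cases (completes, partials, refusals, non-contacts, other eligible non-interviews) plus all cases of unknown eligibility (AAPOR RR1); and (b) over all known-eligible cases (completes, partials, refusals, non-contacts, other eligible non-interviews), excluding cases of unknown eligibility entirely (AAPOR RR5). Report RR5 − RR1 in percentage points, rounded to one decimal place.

Numerator: 115
Denom: 115 + 7 + 68 + 23 + 17 + 37 = 267
RR1 = 115 / 267 = 0.4307
Denom: 115 + 7 + 68 + 23 + 17 = 230
RR5 = 115 / 230 = 0.5000
Difference = 50.00 − 43.07 = 6.93 percentage points

6.9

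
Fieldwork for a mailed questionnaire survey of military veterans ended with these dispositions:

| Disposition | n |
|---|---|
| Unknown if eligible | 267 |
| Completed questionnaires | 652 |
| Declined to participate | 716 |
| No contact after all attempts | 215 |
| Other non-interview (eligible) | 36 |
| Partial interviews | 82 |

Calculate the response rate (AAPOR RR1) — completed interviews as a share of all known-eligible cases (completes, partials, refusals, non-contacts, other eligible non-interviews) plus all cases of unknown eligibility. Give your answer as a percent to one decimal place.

Top: 652
Denom: 652 + 82 + 716 + 215 + 36 + 267 = 1968
RR1 = 652 / 1968 = 0.3313

33.1%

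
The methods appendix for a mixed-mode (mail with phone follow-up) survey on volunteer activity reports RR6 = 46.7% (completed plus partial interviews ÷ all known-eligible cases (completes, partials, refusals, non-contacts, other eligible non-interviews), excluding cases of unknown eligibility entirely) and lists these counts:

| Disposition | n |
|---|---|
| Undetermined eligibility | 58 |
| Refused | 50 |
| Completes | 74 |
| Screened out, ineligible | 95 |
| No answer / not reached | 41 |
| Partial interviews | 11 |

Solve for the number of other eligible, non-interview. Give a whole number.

6

Num = 74 + 11 = 85
RR6 = 85 / D = 0.467
D = 85 / 0.467 = 182.0
Other denominator terms total 176
other eligible, non-interview = 182.0 − 176 ≈ 6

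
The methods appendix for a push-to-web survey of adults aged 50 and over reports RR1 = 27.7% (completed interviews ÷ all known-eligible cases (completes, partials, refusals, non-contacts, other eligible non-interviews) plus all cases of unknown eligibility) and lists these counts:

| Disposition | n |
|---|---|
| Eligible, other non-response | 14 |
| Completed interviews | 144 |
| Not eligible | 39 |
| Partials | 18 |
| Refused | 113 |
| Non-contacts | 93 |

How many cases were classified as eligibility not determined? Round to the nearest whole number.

138

RR1 = 144 / D = 0.277
D = 144 / 0.277 = 519.9
Other denominator terms total 382
eligibility not determined = 519.9 − 382 ≈ 138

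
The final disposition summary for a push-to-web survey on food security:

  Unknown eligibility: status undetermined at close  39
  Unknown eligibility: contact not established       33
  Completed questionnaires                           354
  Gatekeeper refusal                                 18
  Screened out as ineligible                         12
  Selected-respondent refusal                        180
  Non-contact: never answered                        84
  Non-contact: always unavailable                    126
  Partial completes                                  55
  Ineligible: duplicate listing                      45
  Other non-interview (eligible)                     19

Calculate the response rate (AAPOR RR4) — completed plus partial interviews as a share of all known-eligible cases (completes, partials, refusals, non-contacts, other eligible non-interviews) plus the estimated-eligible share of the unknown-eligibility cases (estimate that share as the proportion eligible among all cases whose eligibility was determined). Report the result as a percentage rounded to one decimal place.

Refused = 18 + 180 = 198
Never reached = 84 + 126 = 210
Undetermined eligibility = 33 + 39 = 72
Out of scope = 12 + 45 = 57
Num = 354 + 55 = 409
Known eligible = 354 + 55 + 198 + 210 + 19 = 836
e = 836 / (836 + 57) = 836 / 893 = 0.9362
Eligible share of unknowns = 0.9362 × 72 = 67.41
Denominator = 836 + 67.41 = 903.41
RR4 = 409 / 903.41 = 0.4527

45.3%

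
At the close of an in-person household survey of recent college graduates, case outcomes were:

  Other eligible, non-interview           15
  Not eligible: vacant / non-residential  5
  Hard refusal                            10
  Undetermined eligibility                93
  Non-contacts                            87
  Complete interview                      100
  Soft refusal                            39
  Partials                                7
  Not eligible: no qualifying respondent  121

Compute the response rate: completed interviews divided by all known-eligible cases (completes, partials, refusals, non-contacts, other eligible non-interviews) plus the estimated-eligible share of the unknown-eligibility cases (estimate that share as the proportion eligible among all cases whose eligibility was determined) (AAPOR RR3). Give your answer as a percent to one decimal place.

31.2%

Refusals = 10 + 39 = 49
Out of scope = 121 + 5 = 126
Top: 100
Eligible (known): 100 + 7 + 49 + 87 + 15 = 258
e = 258 / (258 + 126) = 258 / 384 = 0.6719
Estimated eligible among unknowns: 0.6719 × 93 = 62.49
Base: 258 + 62.49 = 320.49
RR3 = 100 / 320.49 = 0.3120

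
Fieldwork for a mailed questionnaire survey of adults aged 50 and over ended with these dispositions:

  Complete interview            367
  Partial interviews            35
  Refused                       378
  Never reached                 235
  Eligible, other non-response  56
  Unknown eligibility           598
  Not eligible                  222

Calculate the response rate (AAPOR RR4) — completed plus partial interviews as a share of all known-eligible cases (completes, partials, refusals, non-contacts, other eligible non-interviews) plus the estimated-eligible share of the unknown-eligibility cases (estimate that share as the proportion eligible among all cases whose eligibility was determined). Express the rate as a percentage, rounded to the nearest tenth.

25.7%

Top: 367 + 35 = 402
Known eligible: 367 + 35 + 378 + 235 + 56 = 1071
e = 1071 / (1071 + 222) = 1071 / 1293 = 0.8283
e × U: 0.8283 × 598 = 495.32
Base: 1071 + 495.32 = 1566.32
RR4 = 402 / 1566.32 = 0.2567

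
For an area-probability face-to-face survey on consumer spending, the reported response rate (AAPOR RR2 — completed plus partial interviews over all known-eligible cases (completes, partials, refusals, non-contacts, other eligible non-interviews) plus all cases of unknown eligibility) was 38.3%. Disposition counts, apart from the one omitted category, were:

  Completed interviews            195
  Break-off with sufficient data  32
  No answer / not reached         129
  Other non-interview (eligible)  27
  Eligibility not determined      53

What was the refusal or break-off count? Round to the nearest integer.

157

Num → 195 + 32 = 227
RR2 = 227 / D = 0.383
D = 227 / 0.383 = 592.7
Other denominator terms total 436
refusal or break-off = 592.7 − 436 ≈ 157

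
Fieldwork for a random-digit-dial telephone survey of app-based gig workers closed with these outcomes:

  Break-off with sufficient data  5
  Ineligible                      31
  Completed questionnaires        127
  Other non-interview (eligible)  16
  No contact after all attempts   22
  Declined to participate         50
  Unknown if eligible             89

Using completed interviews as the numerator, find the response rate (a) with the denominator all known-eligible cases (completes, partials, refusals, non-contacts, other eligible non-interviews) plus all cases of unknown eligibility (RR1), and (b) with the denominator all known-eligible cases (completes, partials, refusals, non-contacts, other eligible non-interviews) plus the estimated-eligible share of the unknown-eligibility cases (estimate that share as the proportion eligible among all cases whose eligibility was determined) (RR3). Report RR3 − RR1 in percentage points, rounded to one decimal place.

1.5

Numerator: 127
Denominator: 127 + 5 + 50 + 22 + 16 + 89 = 309
RR1 = 127 / 309 = 0.4110
Determined eligible: 127 + 5 + 50 + 22 + 16 = 220
e = 220 / (220 + 31) = 220 / 251 = 0.8765
Eligible share of unknowns: 0.8765 × 89 = 78.01
Denominator: 220 + 78.01 = 298.01
RR3 = 127 / 298.01 = 0.4262
Difference = 42.62 − 41.10 = 1.52 percentage points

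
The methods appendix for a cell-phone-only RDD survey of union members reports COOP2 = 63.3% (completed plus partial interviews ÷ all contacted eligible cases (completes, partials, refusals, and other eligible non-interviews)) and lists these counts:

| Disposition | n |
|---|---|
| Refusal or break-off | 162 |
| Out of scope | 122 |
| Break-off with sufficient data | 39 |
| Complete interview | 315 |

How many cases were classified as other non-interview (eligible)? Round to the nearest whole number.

43

Top: 315 + 39 = 354
COOP2 = 354 / D = 0.633
D = 354 / 0.633 = 559.2
Rest of base = 516
other non-interview (eligible) = 559.2 − 516 ≈ 43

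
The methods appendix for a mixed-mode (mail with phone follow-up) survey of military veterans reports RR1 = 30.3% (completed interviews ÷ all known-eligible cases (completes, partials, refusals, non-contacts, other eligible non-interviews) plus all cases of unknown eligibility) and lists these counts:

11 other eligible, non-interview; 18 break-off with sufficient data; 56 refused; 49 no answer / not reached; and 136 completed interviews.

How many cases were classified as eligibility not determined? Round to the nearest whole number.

RR1 = 136 / D = 0.303
D = 136 / 0.303 = 448.8
Rest of base = 270
eligibility not determined = 448.8 − 270 ≈ 179

179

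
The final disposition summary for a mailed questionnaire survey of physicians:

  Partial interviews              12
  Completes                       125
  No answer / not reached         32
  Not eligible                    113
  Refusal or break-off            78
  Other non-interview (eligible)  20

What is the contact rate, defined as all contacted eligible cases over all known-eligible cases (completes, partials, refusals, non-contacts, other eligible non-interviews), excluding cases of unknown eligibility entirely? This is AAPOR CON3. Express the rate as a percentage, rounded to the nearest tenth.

88.0%

Num: 125 + 12 + 78 + 20 = 235
Denominator: 125 + 12 + 78 + 32 + 20 = 267
CON3 = 235 / 267 = 0.8801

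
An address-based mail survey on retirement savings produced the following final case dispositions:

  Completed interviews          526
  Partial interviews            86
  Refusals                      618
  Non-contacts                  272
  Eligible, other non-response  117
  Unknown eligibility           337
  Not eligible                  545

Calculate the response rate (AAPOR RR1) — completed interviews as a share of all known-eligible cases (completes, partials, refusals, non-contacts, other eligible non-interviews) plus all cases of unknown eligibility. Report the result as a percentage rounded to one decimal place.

Num → 526
Denom → 526 + 86 + 618 + 272 + 117 + 337 = 1956
RR1 = 526 / 1956 = 0.2689

26.9%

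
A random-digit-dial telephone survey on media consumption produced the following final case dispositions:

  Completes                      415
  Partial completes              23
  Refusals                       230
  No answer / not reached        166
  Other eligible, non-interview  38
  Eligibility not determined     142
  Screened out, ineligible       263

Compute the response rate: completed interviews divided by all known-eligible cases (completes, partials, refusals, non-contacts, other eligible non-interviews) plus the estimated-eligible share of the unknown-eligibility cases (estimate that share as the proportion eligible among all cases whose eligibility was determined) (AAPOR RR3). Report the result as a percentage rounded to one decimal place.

42.3%

Numerator: 415
Known eligible: 415 + 23 + 230 + 166 + 38 = 872
e = 872 / (872 + 263) = 872 / 1135 = 0.7683
Eligible share of unknowns: 0.7683 × 142 = 109.10
Denominator: 872 + 109.10 = 981.10
RR3 = 415 / 981.10 = 0.4230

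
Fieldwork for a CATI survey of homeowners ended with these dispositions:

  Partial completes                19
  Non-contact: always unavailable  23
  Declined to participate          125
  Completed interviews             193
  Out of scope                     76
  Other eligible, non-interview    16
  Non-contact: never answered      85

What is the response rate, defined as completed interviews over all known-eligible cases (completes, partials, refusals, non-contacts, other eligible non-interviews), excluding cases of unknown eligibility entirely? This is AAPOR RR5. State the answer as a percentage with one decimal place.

No contact after all attempts = 85 + 23 = 108
Numerator: 193
Base: 193 + 19 + 125 + 108 + 16 = 461
RR5 = 193 / 461 = 0.4187

41.9%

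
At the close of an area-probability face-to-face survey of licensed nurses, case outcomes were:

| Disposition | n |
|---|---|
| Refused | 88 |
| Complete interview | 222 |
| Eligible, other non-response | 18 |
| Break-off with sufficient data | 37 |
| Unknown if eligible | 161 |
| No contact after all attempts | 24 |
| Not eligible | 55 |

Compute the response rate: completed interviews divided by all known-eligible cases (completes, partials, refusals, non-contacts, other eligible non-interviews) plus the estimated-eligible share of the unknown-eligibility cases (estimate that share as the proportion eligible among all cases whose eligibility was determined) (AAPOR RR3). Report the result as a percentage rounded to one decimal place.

41.9%

Top → 222
Known eligible → 222 + 37 + 88 + 24 + 18 = 389
e = 389 / (389 + 55) = 389 / 444 = 0.8761
Eligible share of unknowns → 0.8761 × 161 = 141.05
Base → 389 + 141.05 = 530.05
RR3 = 222 / 530.05 = 0.4188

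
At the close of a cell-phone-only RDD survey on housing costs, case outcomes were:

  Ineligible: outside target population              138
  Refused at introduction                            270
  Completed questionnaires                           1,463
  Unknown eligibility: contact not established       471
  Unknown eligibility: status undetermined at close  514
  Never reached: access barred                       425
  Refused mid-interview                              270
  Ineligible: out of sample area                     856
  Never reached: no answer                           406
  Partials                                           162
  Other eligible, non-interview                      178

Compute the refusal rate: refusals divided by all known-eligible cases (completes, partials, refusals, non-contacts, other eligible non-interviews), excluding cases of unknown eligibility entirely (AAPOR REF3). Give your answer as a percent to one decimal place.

Refusals = 270 + 270 = 540
No answer / not reached = 406 + 425 = 831
Unknown eligibility = 471 + 514 = 985
Ineligible = 138 + 856 = 994
Top → 540
Denom → 1463 + 162 + 540 + 831 + 178 = 3174
REF3 = 540 / 3174 = 0.1701

17.0%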